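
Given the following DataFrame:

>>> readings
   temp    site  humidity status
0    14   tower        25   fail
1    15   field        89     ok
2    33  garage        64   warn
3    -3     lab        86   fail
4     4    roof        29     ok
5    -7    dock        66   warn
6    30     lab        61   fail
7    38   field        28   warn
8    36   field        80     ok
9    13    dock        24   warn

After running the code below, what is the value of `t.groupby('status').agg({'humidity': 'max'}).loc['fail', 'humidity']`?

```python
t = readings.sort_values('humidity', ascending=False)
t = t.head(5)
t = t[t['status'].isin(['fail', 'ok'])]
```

86

sort by humidity descending:
   temp    site  humidity status
1    15   field        89     ok
3    -3     lab        86   fail
8    36   field        80     ok
5    -7    dock        66   warn
2    33  garage        64   warn
6    30     lab        61   fail
4     4    roof        29     ok
7    38   field        28   warn
0    14   tower        25   fail
9    13    dock        24   warn
take first 5 rows:
   temp    site  humidity status
1    15   field        89     ok
3    -3     lab        86   fail
8    36   field        80     ok
5    -7    dock        66   warn
2    33  garage        64   warn
filter rows where status in ['fail', 'ok']:
   temp   site  humidity status
1    15  field        89     ok
3    -3    lab        86   fail
8    36  field        80     ok
group by status, max of humidity:
        humidity
status          
fail          86
ok            89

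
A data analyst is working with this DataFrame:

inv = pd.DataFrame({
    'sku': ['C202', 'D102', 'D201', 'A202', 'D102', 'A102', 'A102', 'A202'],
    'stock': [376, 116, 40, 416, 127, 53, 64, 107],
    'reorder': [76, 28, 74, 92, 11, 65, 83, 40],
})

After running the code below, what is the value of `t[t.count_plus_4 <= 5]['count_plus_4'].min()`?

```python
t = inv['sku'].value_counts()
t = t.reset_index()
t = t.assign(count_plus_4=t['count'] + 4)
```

5

value_counts of sku:
sku
D102    2
A202    2
A102    2
C202    1
D201    1
Name: count, dtype: int64
reset_index():
    sku  count
0  D102      2
1  A202      2
2  A102      2
3  C202      1
4  D201      1
add column count_plus_4 = t['count'] + 4:
    sku  count  count_plus_4
0  D102      2             6
1  A202      2             6
2  A102      2             6
3  C202      1             5
4  D201      1             5
filter rows where count_plus_4 <= 5:
    sku  count  count_plus_4
3  C202      1             5
4  D201      1             5
Then the min of column 'count_plus_4': 5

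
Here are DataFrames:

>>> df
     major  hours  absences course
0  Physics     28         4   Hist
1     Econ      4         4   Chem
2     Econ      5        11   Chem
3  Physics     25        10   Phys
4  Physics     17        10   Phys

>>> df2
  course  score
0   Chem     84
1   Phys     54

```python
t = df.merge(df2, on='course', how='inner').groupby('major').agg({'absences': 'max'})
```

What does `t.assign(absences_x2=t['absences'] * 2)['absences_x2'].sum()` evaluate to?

merge on 'course' (how='inner') → 4 rows:
     major  hours  absences course  score
0     Econ      4         4   Chem     84
1     Econ      5        11   Chem     84
2  Physics     25        10   Phys     54
3  Physics     17        10   Phys     54
group by major, max of absences:
         absences
major            
Econ           11
Physics        10
add column absences_x2 = t['absences'] * 2:
         absences  absences_x2
major                         
Econ           11           22
Physics        10           20
Then the sum of column 'absences_x2': 42

42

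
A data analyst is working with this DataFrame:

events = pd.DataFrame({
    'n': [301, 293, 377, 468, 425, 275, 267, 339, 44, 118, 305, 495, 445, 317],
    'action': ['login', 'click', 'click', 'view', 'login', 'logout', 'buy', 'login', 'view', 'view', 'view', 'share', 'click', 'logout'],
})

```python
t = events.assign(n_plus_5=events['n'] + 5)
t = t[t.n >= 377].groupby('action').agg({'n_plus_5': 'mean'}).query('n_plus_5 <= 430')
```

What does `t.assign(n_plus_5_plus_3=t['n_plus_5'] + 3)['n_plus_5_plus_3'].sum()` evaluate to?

add column n_plus_5 = events['n'] + 5:
      n  action  n_plus_5
0   301   login       306
1   293   click       298
2   377   click       382
3   468    view       473
4   425   login       430
5   275  logout       280
6   267     buy       272
7   339   login       344
8    44    view        49
9   118    view       123
10  305    view       310
11  495   share       500
12  445   click       450
13  317  logout       322
filter rows where n >= 377:
      n action  n_plus_5
2   377  click       382
3   468   view       473
4   425  login       430
11  495  share       500
12  445  click       450
group by action, mean of n_plus_5:
        n_plus_5
action          
click      416.0
login      430.0
share      500.0
view       473.0
filter rows where n_plus_5 <= 430:
        n_plus_5
action          
click      416.0
login      430.0
add column n_plus_5_plus_3 = t['n_plus_5'] + 3:
        n_plus_5  n_plus_5_plus_3
action                           
click      416.0            419.0
login      430.0            433.0
So sum() = 852.0.

852.0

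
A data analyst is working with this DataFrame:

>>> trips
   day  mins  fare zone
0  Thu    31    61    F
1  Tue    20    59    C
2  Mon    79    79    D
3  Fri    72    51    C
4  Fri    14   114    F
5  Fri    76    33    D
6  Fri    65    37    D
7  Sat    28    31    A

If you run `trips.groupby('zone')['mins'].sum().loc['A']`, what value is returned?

28

group by zone, sum of mins:
zone
A     28
C     92
D    220
F     45
Name: mins, dtype: int64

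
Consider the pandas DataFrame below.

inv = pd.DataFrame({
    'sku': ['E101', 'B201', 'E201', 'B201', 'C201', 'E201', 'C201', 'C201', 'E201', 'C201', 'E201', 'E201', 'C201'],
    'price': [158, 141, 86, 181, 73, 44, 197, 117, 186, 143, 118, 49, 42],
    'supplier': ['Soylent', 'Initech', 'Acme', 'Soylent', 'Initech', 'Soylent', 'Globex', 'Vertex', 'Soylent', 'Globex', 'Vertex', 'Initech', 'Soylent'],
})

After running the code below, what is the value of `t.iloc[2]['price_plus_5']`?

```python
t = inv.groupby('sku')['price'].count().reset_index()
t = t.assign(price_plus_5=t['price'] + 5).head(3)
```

6

group by sku, count of price:
sku
B201    2
C201    5
E101    1
E201    5
Name: price, dtype: int64
reset_index():
    sku  price
0  B201      2
1  C201      5
2  E101      1
3  E201      5
add column price_plus_5 = t['price'] + 5:
    sku  price  price_plus_5
0  B201      2             7
1  C201      5            10
2  E101      1             6
3  E201      5            10
take first 3 rows:
    sku  price  price_plus_5
0  B201      2             7
1  C201      5            10
2  E101      1             6
So iloc[2]['price_plus_5'] = 6.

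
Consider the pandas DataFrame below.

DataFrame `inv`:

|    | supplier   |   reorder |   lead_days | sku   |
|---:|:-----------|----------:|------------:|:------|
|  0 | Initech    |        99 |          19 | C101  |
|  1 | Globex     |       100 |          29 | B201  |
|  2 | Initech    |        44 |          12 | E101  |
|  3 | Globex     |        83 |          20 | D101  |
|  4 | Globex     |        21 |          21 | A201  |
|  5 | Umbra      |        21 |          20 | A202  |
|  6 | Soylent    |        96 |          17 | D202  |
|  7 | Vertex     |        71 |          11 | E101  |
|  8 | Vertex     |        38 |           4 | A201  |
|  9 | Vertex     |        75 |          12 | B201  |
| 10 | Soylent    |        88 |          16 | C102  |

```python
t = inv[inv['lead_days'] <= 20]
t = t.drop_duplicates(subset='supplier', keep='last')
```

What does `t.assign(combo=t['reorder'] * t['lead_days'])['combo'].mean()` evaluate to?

filter rows where lead_days <= 20:
   supplier  reorder  lead_days   sku
0   Initech       99         19  C101
2   Initech       44         12  E101
3    Globex       83         20  D101
5     Umbra       21         20  A202
6   Soylent       96         17  D202
7    Vertex       71         11  E101
8    Vertex       38          4  A201
9    Vertex       75         12  B201
10  Soylent       88         16  C102
drop duplicate supplier (keep=last):
   supplier  reorder  lead_days   sku
2   Initech       44         12  E101
3    Globex       83         20  D101
5     Umbra       21         20  A202
9    Vertex       75         12  B201
10  Soylent       88         16  C102
add column combo = t['reorder'] * t['lead_days']:
   supplier  reorder  lead_days   sku  combo
2   Initech       44         12  E101    528
3    Globex       83         20  D101   1660
5     Umbra       21         20  A202    420
9    Vertex       75         12  B201    900
10  Soylent       88         16  C102   1408
The mean of column 'combo' is 983.2.

983.2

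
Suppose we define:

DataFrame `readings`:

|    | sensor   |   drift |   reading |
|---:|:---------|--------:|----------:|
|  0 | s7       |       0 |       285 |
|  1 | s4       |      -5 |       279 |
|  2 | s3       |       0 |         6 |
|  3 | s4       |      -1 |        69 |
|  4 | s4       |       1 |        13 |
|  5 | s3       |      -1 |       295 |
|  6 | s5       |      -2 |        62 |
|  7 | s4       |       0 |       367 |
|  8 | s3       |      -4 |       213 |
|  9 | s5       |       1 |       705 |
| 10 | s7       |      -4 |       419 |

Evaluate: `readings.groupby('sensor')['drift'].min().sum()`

group by sensor, min of drift:
sensor
s3   -4
s4   -5
s5   -2
s7   -4
Name: drift, dtype: int64
The sum of the resulting series is -15.

-15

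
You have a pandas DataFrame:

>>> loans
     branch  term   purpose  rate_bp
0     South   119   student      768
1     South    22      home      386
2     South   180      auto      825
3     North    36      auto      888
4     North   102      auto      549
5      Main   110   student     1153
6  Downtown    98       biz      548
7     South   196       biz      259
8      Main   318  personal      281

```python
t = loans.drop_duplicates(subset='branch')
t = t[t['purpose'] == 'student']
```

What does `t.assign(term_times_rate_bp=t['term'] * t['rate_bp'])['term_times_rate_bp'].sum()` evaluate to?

218222

drop duplicate branch (keep=first):
     branch  term  purpose  rate_bp
0     South   119  student      768
3     North    36     auto      888
5      Main   110  student     1153
6  Downtown    98      biz      548
filter rows where purpose == 'student':
  branch  term  purpose  rate_bp
0  South   119  student      768
5   Main   110  student     1153
add column term_times_rate_bp = t['term'] * t['rate_bp']:
  branch  term  purpose  rate_bp  term_times_rate_bp
0  South   119  student      768               91392
5   Main   110  student     1153              126830
Finally, sum of column 'term_times_rate_bp' = 218222.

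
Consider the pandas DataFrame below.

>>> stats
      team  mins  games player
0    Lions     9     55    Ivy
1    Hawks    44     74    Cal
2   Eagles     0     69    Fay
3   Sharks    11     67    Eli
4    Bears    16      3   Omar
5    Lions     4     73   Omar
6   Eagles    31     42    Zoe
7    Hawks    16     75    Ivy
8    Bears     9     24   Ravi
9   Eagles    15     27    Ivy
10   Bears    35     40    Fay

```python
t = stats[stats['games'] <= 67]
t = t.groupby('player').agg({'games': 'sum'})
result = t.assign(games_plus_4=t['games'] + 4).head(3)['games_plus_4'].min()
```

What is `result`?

44

filter rows where games <= 67:
      team  mins  games player
0    Lions     9     55    Ivy
3   Sharks    11     67    Eli
4    Bears    16      3   Omar
6   Eagles    31     42    Zoe
8    Bears     9     24   Ravi
9   Eagles    15     27    Ivy
10   Bears    35     40    Fay
group by player, sum of games:
        games
player       
Eli        67
Fay        40
Ivy        82
Omar        3
Ravi       24
Zoe        42
add column games_plus_4 = t['games'] + 4:
        games  games_plus_4
player                     
Eli        67            71
Fay        40            44
Ivy        82            86
Omar        3             7
Ravi       24            28
Zoe        42            46
take first 3 rows:
        games  games_plus_4
player                     
Eli        67            71
Fay        40            44
Ivy        82            86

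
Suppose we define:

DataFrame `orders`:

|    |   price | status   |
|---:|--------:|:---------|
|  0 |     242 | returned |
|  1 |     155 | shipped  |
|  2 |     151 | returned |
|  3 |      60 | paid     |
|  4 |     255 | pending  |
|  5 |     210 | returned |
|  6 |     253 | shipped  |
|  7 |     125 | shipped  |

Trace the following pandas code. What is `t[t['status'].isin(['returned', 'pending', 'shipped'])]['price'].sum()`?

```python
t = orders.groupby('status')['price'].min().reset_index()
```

group by status, min of price:
status
paid         60
pending     255
returned    151
shipped     125
Name: price, dtype: int64
reset_index():
     status  price
0      paid     60
1   pending    255
2  returned    151
3   shipped    125
filter rows where status in ['returned', 'pending', 'shipped']:
     status  price
1   pending    255
2  returned    151
3   shipped    125
Reading off the sum of column 'price', we get 531.

531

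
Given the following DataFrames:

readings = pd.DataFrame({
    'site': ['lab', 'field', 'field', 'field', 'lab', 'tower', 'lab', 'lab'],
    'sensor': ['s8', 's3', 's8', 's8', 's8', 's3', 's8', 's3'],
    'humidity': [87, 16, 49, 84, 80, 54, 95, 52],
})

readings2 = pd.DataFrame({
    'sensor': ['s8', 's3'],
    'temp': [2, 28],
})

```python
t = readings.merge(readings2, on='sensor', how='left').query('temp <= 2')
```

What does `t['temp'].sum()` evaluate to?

merge on 'sensor' (how='left') → 8 rows:
    site sensor  humidity  temp
0    lab     s8        87     2
1  field     s3        16    28
2  field     s8        49     2
3  field     s8        84     2
4    lab     s8        80     2
5  tower     s3        54    28
6    lab     s8        95     2
7    lab     s3        52    28
filter rows where temp <= 2:
    site sensor  humidity  temp
0    lab     s8        87     2
2  field     s8        49     2
3  field     s8        84     2
4    lab     s8        80     2
6    lab     s8        95     2
The sum of column 'temp' is 10.

10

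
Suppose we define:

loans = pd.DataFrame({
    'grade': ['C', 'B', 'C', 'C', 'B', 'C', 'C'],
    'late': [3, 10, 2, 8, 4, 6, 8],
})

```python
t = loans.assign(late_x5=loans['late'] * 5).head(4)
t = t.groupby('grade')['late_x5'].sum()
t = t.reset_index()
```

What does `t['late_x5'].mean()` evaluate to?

57.5

add column late_x5 = loans['late'] * 5:
  grade  late  late_x5
0     C     3       15
1     B    10       50
2     C     2       10
3     C     8       40
4     B     4       20
5     C     6       30
6     C     8       40
take first 4 rows:
  grade  late  late_x5
0     C     3       15
1     B    10       50
2     C     2       10
3     C     8       40
group by grade, sum of late_x5:
grade
B    50
C    65
Name: late_x5, dtype: int64
reset_index():
  grade  late_x5
0     B       50
1     C       65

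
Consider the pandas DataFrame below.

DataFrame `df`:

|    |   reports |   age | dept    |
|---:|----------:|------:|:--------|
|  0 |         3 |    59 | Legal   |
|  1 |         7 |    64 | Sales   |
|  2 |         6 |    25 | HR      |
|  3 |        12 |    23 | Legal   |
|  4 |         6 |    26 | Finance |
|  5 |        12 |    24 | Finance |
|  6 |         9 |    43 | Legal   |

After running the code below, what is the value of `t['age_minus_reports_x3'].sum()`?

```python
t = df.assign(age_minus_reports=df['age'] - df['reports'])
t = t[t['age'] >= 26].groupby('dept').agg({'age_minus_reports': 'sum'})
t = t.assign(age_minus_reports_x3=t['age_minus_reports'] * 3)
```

add column age_minus_reports = df['age'] - df['reports']:
   reports  age     dept  age_minus_reports
0        3   59    Legal                 56
1        7   64    Sales                 57
2        6   25       HR                 19
3       12   23    Legal                 11
4        6   26  Finance                 20
5       12   24  Finance                 12
6        9   43    Legal                 34
filter rows where age >= 26:
   reports  age     dept  age_minus_reports
0        3   59    Legal                 56
1        7   64    Sales                 57
4        6   26  Finance                 20
6        9   43    Legal                 34
group by dept, sum of age_minus_reports:
         age_minus_reports
dept                      
Finance                 20
Legal                   90
Sales                   57
add column age_minus_reports_x3 = t['age_minus_reports'] * 3:
         age_minus_reports  age_minus_reports_x3
dept                                            
Finance                 20                    60
Legal                   90                   270
Sales                   57                   171
The sum of column 'age_minus_reports_x3' is 501.

501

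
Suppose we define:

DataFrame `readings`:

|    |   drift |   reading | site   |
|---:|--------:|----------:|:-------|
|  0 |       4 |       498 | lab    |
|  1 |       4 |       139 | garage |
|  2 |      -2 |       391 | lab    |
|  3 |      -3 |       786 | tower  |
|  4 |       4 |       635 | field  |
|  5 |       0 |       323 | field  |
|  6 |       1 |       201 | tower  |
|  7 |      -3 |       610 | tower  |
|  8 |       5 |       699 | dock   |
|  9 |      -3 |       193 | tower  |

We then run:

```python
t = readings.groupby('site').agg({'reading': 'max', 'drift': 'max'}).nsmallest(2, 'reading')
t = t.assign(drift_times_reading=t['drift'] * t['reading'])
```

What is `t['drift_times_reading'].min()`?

556

group by site: max(reading), max(drift):
        reading  drift
site                  
dock        699      5
field       635      4
garage      139      4
lab         498      4
tower       786      1
take 2 rows with smallest reading:
        reading  drift
site                  
garage      139      4
lab         498      4
add column drift_times_reading = t['drift'] * t['reading']:
        reading  drift  drift_times_reading
site                                       
garage      139      4                  556
lab         498      4                 1992
min of column 'drift_times_reading' → 556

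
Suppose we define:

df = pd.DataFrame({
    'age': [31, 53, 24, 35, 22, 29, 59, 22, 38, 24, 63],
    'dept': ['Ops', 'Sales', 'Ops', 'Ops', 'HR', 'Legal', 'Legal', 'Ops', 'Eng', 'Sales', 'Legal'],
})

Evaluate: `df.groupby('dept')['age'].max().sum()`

group by dept, max of age:
dept
Eng      38
HR       22
Legal    63
Ops      35
Sales    53
Name: age, dtype: int64
Reading off the sum of the resulting series, we get 211.

211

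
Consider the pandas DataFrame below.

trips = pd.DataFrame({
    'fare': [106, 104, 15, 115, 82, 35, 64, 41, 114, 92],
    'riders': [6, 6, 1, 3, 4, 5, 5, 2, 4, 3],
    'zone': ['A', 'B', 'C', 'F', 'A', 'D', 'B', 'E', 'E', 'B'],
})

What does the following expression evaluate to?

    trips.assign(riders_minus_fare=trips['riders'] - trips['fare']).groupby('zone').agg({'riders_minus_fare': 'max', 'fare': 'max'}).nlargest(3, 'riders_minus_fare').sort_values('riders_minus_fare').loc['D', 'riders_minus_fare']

add column riders_minus_fare = trips['riders'] - trips['fare']:
   fare  riders zone  riders_minus_fare
0   106       6    A               -100
1   104       6    B                -98
2    15       1    C                -14
3   115       3    F               -112
4    82       4    A                -78
5    35       5    D                -30
6    64       5    B                -59
7    41       2    E                -39
8   114       4    E               -110
9    92       3    B                -89
group by zone: max(riders_minus_fare), max(fare):
      riders_minus_fare  fare
zone                         
A                   -78   106
B                   -59   104
C                   -14    15
D                   -30    35
E                   -39   114
F                  -112   115
take 3 rows with largest riders_minus_fare:
      riders_minus_fare  fare
zone                         
C                   -14    15
D                   -30    35
E                   -39   114
sort by riders_minus_fare:
      riders_minus_fare  fare
zone                         
E                   -39   114
D                   -30    35
C                   -14    15
Taking the value at row 'D', column 'riders_minus_fare' gives -30.

-30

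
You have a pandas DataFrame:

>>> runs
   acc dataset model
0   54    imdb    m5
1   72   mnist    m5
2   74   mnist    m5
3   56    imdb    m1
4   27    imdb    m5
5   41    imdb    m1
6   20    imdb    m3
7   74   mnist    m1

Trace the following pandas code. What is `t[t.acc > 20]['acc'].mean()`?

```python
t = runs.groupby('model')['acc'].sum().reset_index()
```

group by model, sum of acc:
model
m1    171
m3     20
m5    227
Name: acc, dtype: int64
reset_index():
  model  acc
0    m1  171
1    m3   20
2    m5  227
filter rows where acc > 20:
  model  acc
0    m1  171
2    m5  227

199.0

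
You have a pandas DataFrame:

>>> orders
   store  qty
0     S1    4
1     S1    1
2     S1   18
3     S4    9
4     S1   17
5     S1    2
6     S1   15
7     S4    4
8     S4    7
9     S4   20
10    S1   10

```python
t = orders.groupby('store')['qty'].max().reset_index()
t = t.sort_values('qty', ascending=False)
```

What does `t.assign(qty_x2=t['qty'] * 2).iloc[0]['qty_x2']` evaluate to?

group by store, max of qty:
store
S1    18
S4    20
Name: qty, dtype: int64
reset_index():
  store  qty
0    S1   18
1    S4   20
sort by qty descending:
  store  qty
1    S4   20
0    S1   18
add column qty_x2 = t['qty'] * 2:
  store  qty  qty_x2
1    S4   20      40
0    S1   18      36
value at position 0, column 'qty_x2' → 40

40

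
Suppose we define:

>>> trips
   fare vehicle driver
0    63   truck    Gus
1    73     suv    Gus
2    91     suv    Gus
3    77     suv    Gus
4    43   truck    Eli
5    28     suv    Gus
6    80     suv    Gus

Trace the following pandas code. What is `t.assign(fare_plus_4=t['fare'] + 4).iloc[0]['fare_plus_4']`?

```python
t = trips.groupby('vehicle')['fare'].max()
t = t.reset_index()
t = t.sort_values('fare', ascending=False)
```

95

group by vehicle, max of fare:
vehicle
suv      91
truck    63
Name: fare, dtype: int64
reset_index():
  vehicle  fare
0     suv    91
1   truck    63
sort by fare descending:
  vehicle  fare
0     suv    91
1   truck    63
add column fare_plus_4 = t['fare'] + 4:
  vehicle  fare  fare_plus_4
0     suv    91           95
1   truck    63           67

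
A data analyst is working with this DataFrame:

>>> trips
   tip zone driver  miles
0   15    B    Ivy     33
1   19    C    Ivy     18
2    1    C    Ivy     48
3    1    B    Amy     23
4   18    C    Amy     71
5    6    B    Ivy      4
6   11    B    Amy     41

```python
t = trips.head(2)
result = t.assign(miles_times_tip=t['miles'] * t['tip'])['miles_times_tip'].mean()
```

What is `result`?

418.5

take first 2 rows:
   tip zone driver  miles
0   15    B    Ivy     33
1   19    C    Ivy     18
add column miles_times_tip = t['miles'] * t['tip']:
   tip zone driver  miles  miles_times_tip
0   15    B    Ivy     33              495
1   19    C    Ivy     18              342
So mean() = 418.5.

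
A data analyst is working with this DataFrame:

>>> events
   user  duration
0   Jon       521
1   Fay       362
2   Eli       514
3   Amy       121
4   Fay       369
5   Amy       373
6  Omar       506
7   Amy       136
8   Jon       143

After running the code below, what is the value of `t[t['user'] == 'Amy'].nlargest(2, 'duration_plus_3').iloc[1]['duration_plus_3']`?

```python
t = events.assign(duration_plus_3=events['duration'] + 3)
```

139

add column duration_plus_3 = events['duration'] + 3:
   user  duration  duration_plus_3
0   Jon       521              524
1   Fay       362              365
2   Eli       514              517
3   Amy       121              124
4   Fay       369              372
5   Amy       373              376
6  Omar       506              509
7   Amy       136              139
8   Jon       143              146
filter rows where user == 'Amy':
  user  duration  duration_plus_3
3  Amy       121              124
5  Amy       373              376
7  Amy       136              139
take 2 rows with largest duration_plus_3:
  user  duration  duration_plus_3
5  Amy       373              376
7  Amy       136              139
value at position 1, column 'duration_plus_3' → 139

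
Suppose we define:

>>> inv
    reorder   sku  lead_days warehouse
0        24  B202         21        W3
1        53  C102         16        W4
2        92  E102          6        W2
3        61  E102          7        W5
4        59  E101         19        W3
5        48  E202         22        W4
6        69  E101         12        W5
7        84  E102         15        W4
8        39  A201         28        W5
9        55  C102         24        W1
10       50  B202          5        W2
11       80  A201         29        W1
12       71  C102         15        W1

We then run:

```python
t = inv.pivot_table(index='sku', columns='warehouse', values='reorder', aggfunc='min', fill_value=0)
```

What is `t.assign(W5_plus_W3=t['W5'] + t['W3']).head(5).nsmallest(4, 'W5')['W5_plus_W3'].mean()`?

31.0

pivot: rows=sku, cols=warehouse, min(reorder):
warehouse  W1  W2  W3  W4  W5
sku                          
A201       80   0   0   0  39
B202        0  50  24   0   0
C102       55   0   0  53   0
E101        0   0  59   0  69
E102        0  92   0  84  61
E202        0   0   0  48   0
add column W5_plus_W3 = t['W5'] + t['W3']:
warehouse  W1  W2  W3  W4  W5  W5_plus_W3
sku                                      
A201       80   0   0   0  39          39
B202        0  50  24   0   0          24
C102       55   0   0  53   0           0
E101        0   0  59   0  69         128
E102        0  92   0  84  61          61
E202        0   0   0  48   0           0
take first 5 rows:
warehouse  W1  W2  W3  W4  W5  W5_plus_W3
sku                                      
A201       80   0   0   0  39          39
B202        0  50  24   0   0          24
C102       55   0   0  53   0           0
E101        0   0  59   0  69         128
E102        0  92   0  84  61          61
take 4 rows with smallest W5:
warehouse  W1  W2  W3  W4  W5  W5_plus_W3
sku                                      
B202        0  50  24   0   0          24
C102       55   0   0  53   0           0
A201       80   0   0   0  39          39
E102        0  92   0  84  61          61
Hence 31.0.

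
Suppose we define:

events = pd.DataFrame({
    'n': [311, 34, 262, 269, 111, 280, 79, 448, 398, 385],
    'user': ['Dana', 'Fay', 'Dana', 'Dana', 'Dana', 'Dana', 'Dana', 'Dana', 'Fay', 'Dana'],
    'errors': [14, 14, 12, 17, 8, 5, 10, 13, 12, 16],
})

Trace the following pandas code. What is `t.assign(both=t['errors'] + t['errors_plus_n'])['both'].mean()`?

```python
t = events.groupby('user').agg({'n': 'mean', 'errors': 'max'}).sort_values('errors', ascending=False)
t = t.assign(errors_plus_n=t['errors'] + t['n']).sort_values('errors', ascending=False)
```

273.0625

group by user: mean(n), max(errors):
            n  errors
user                 
Dana  268.125      17
Fay   216.000      14
sort by errors descending:
            n  errors
user                 
Dana  268.125      17
Fay   216.000      14
add column errors_plus_n = t['errors'] + t['n']:
            n  errors  errors_plus_n
user                                
Dana  268.125      17        285.125
Fay   216.000      14        230.000
sort by errors descending:
            n  errors  errors_plus_n
user                                
Dana  268.125      17        285.125
Fay   216.000      14        230.000
add column both = t['errors'] + t['errors_plus_n']:
            n  errors  errors_plus_n     both
user                                         
Dana  268.125      17        285.125  302.125
Fay   216.000      14        230.000  244.000
Hence 273.0625.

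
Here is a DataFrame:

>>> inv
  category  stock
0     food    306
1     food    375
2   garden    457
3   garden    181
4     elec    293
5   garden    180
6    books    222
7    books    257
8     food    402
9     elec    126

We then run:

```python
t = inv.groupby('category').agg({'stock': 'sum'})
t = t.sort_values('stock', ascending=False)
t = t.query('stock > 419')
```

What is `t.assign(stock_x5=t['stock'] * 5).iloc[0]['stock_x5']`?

group by category, sum of stock:
          stock
category       
books       479
elec        419
food       1083
garden      818
sort by stock descending:
          stock
category       
food       1083
garden      818
books       479
elec        419
filter rows where stock > 419:
          stock
category       
food       1083
garden      818
books       479
add column stock_x5 = t['stock'] * 5:
          stock  stock_x5
category                 
food       1083      5415
garden      818      4090
books       479      2395

5415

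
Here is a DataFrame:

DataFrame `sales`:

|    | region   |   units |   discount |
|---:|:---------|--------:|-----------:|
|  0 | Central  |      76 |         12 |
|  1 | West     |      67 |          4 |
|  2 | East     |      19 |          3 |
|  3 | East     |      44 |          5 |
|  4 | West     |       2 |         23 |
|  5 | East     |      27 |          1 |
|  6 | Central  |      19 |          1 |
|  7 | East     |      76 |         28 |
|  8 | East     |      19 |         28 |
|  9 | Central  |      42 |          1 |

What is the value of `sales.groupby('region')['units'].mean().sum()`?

group by region, mean of units:
region
Central    45.666667
East       37.000000
West       34.500000
Name: units, dtype: float64

117.166666667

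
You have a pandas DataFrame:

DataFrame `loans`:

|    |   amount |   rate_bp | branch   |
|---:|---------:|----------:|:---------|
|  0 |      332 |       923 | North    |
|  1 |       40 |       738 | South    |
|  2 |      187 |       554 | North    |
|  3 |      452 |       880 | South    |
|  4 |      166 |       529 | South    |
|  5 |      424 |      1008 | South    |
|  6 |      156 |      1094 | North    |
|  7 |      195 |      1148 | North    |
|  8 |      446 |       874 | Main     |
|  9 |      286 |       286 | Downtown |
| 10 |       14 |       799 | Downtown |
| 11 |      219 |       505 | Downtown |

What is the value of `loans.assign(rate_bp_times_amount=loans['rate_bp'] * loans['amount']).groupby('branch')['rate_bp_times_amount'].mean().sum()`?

894424.0

add column rate_bp_times_amount = loans['rate_bp'] * loans['amount']:
    amount  rate_bp    branch  rate_bp_times_amount
0      332      923     North                306436
1       40      738     South                 29520
2      187      554     North                103598
3      452      880     South                397760
4      166      529     South                 87814
5      424     1008     South                427392
6      156     1094     North                170664
7      195     1148     North                223860
8      446      874      Main                389804
9      286      286  Downtown                 81796
10      14      799  Downtown                 11186
11     219      505  Downtown                110595
group by branch, mean of rate_bp_times_amount:
branch
Downtown     67859.0
Main        389804.0
North       201139.5
South       235621.5
Name: rate_bp_times_amount, dtype: float64
Then the sum of the resulting series: 894424.0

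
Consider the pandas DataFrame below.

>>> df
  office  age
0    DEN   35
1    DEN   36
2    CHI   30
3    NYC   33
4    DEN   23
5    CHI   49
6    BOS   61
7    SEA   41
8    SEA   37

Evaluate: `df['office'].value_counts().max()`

3

value_counts of office:
office
DEN    3
CHI    2
SEA    2
NYC    1
BOS    1
Name: count, dtype: int64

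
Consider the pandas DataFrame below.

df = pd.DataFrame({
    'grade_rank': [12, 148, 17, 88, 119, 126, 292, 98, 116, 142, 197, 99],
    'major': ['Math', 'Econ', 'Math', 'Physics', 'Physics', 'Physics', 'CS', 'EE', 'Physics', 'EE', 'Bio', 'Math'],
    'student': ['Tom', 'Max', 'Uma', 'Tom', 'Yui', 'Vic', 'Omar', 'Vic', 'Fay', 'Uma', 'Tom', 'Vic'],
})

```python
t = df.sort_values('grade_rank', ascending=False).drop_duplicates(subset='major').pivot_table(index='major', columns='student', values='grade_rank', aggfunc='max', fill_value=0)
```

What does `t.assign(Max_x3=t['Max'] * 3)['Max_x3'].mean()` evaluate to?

74.0

sort by grade_rank descending:
    grade_rank    major student
6          292       CS    Omar
10         197      Bio     Tom
1          148     Econ     Max
9          142       EE     Uma
5          126  Physics     Vic
4          119  Physics     Yui
8          116  Physics     Fay
11          99     Math     Vic
7           98       EE     Vic
3           88  Physics     Tom
2           17     Math     Uma
0           12     Math     Tom
drop duplicate major (keep=first):
    grade_rank    major student
6          292       CS    Omar
10         197      Bio     Tom
1          148     Econ     Max
9          142       EE     Uma
5          126  Physics     Vic
11          99     Math     Vic
pivot: rows=major, cols=student, max(grade_rank):
student  Max  Omar  Tom  Uma  Vic
major                            
Bio        0     0  197    0    0
CS         0   292    0    0    0
EE         0     0    0  142    0
Econ     148     0    0    0    0
Math       0     0    0    0   99
Physics    0     0    0    0  126
add column Max_x3 = t['Max'] * 3:
student  Max  Omar  Tom  Uma  Vic  Max_x3
major                                    
Bio        0     0  197    0    0       0
CS         0   292    0    0    0       0
EE         0     0    0  142    0       0
Econ     148     0    0    0    0     444
Math       0     0    0    0   99       0
Physics    0     0    0    0  126       0
mean of column 'Max_x3' → 74.0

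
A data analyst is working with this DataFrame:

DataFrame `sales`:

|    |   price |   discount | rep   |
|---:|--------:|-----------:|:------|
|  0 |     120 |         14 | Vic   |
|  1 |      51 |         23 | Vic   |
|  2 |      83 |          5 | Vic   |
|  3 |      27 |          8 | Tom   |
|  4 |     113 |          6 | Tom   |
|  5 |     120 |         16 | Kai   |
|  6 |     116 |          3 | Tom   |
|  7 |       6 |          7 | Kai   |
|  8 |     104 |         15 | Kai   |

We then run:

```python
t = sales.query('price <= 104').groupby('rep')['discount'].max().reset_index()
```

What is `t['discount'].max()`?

23

filter rows where price <= 104:
   price  discount  rep
1     51        23  Vic
2     83         5  Vic
3     27         8  Tom
7      6         7  Kai
8    104        15  Kai
group by rep, max of discount:
rep
Kai    15
Tom     8
Vic    23
Name: discount, dtype: int64
reset_index():
   rep  discount
0  Kai        15
1  Tom         8
2  Vic        23
max of column 'discount' → 23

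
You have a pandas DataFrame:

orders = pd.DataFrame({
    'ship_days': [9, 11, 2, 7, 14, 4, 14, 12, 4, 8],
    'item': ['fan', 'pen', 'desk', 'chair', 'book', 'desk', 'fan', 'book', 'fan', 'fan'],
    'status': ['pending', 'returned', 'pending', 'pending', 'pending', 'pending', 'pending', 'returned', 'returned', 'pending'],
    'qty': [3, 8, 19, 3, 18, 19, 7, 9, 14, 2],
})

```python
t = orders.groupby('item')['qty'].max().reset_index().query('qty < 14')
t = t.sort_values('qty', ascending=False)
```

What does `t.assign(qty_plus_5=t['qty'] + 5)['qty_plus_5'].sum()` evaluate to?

21

group by item, max of qty:
item
book     18
chair     3
desk     19
fan      14
pen       8
Name: qty, dtype: int64
reset_index():
    item  qty
0   book   18
1  chair    3
2   desk   19
3    fan   14
4    pen    8
filter rows where qty < 14:
    item  qty
1  chair    3
4    pen    8
sort by qty descending:
    item  qty
4    pen    8
1  chair    3
add column qty_plus_5 = t['qty'] + 5:
    item  qty  qty_plus_5
4    pen    8          13
1  chair    3           8
So sum() = 21.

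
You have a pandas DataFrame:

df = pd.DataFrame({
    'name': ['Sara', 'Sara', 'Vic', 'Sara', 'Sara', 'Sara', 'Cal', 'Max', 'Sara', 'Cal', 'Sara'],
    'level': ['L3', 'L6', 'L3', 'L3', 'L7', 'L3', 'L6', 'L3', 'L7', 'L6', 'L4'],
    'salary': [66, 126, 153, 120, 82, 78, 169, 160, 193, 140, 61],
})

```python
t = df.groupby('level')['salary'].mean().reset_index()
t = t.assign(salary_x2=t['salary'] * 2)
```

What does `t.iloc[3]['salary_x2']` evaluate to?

275.0

group by level, mean of salary:
level
L3    115.4
L4     61.0
L6    145.0
L7    137.5
Name: salary, dtype: float64
reset_index():
  level  salary
0    L3   115.4
1    L4    61.0
2    L6   145.0
3    L7   137.5
add column salary_x2 = t['salary'] * 2:
  level  salary  salary_x2
0    L3   115.4      230.8
1    L4    61.0      122.0
2    L6   145.0      290.0
3    L7   137.5      275.0
Finally, value at position 3, column 'salary_x2' = 275.0.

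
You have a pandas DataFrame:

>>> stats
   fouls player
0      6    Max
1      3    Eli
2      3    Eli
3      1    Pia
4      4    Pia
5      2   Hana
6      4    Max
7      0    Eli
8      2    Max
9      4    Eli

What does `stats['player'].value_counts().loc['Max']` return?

3

value_counts of player:
player
Eli     4
Max     3
Pia     2
Hana    1
Name: count, dtype: int64
Then the value at index 'Max': 3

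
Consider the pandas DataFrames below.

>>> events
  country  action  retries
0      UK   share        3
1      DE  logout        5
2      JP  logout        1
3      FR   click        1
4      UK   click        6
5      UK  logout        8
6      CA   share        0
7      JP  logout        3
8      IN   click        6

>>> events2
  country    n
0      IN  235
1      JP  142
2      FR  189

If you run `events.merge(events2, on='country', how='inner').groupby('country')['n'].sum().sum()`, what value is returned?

708

merge on 'country' (how='inner') → 4 rows:
  country  action  retries    n
0      JP  logout        1  142
1      FR   click        1  189
2      JP  logout        3  142
3      IN   click        6  235
group by country, sum of n:
country
FR    189
IN    235
JP    284
Name: n, dtype: int64
sum of the resulting series → 708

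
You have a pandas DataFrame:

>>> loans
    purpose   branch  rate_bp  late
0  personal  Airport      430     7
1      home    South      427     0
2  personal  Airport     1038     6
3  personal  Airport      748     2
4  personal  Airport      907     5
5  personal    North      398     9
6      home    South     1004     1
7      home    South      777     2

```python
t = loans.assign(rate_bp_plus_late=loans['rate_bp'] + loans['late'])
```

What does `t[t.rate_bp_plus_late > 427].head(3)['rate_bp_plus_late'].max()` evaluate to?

1044

add column rate_bp_plus_late = loans['rate_bp'] + loans['late']:
    purpose   branch  rate_bp  late  rate_bp_plus_late
0  personal  Airport      430     7                437
1      home    South      427     0                427
2  personal  Airport     1038     6               1044
3  personal  Airport      748     2                750
4  personal  Airport      907     5                912
5  personal    North      398     9                407
6      home    South     1004     1               1005
7      home    South      777     2                779
filter rows where rate_bp_plus_late > 427:
    purpose   branch  rate_bp  late  rate_bp_plus_late
0  personal  Airport      430     7                437
2  personal  Airport     1038     6               1044
3  personal  Airport      748     2                750
4  personal  Airport      907     5                912
6      home    South     1004     1               1005
7      home    South      777     2                779
take first 3 rows:
    purpose   branch  rate_bp  late  rate_bp_plus_late
0  personal  Airport      430     7                437
2  personal  Airport     1038     6               1044
3  personal  Airport      748     2                750
Reading off the max of column 'rate_bp_plus_late', we get 1044.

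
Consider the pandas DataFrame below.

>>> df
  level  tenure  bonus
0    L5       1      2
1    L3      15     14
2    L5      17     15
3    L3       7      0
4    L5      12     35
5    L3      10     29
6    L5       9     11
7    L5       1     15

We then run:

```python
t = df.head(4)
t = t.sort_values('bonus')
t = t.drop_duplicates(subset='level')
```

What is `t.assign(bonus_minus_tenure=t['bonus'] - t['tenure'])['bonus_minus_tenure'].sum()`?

-6

take first 4 rows:
  level  tenure  bonus
0    L5       1      2
1    L3      15     14
2    L5      17     15
3    L3       7      0
sort by bonus:
  level  tenure  bonus
3    L3       7      0
0    L5       1      2
1    L3      15     14
2    L5      17     15
drop duplicate level (keep=first):
  level  tenure  bonus
3    L3       7      0
0    L5       1      2
add column bonus_minus_tenure = t['bonus'] - t['tenure']:
  level  tenure  bonus  bonus_minus_tenure
3    L3       7      0                  -7
0    L5       1      2                   1
Taking the sum of column 'bonus_minus_tenure' gives -6.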